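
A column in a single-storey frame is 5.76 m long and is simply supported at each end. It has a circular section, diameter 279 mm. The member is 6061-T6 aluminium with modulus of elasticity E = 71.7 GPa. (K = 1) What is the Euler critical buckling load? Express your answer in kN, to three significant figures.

P_cr ≈ 6340 kN

I = πd⁴/64 = π×279⁴/64 = 2.974×10^8 mm⁴
I = 2.974×10^8 mm⁴ = 2.974×10^-4 m⁴
Effective length L_e = K·L = 1 × 5.76 = 5.760 m
P_cr = π²EI / L_e² = π² × 71.7×10⁹ × 2.974×10^-4 / 5.760² = 6.344×10^6 N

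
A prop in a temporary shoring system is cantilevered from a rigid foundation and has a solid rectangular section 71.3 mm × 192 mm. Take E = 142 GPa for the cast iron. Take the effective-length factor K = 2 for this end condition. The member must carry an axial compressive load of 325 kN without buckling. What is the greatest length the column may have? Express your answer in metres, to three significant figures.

Buckling occurs about the weak axis: I_min = h·b³/12 with b = 71.3 mm (the shorter side).
I_min = 192×71.3³/12 = 5.799×10^6 mm⁴
I = 5.799×10^-6 m⁴
At the buckling limit P_cr = P = 3.250×10^5 N
From P_cr = π²EI/(K·L)²:  L = (1/K)·√(π²EI/P_cr) = (1/2)·√(π²×1.42×10^11×5.799×10^-6/3.250×10^5)
L = 2.50 m

L_max ≈ 2.50 m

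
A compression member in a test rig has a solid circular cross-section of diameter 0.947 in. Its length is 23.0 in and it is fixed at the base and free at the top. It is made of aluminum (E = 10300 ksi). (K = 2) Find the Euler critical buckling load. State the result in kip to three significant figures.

P_cr ≈ 1.90 kip

I = πd⁴/64 = π×0.947⁴/64 = 3.948×10^-2 in⁴
Effective length L_e = K·L = 2 × 23.0 = 46.00 in
P_cr = π²EI / L_e² = π² × 10300×10³ × 3.948×10^-2 / 46.00² = 1.897×10^3 lb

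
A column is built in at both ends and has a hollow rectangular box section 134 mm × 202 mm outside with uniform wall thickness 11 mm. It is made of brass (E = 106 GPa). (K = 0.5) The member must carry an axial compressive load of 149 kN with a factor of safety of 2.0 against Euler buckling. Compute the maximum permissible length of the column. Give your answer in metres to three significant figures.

L_max ≈ 16.5 m

Inner dimensions: h_i = 202 − 2×11 = 180.0 mm, b_i = 134 − 2×11 = 112.0 mm
Weak-axis I_min = (h_o·b_o³ − h_i·b_i³)/12 with b_o = 134, b_i = 112.0 mm (shorter outer/inner sides).
I_min = (202×134³ − 180.0×112.0³)/12 = 1.943×10^7 mm⁴
I = 1.943×10^-5 m⁴
Required critical load P_cr = n·P = 2.0 × 149 = 298.0 kN = 2.980×10^5 N
From P_cr = π²EI/(K·L)²:  L = (1/K)·√(π²EI/P_cr) = (1/0.5)·√(π²×1.06×10^11×1.943×10^-5/2.980×10^5)
L = 16.5 m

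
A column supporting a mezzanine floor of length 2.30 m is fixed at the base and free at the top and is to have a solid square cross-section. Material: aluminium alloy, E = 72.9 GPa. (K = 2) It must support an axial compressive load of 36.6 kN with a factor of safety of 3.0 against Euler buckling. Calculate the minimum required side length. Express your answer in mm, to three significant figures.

a ≈ 78.9 mm

Required P_cr = n·P = 3.0 × 36.6 = 109.8 kN
L_e = K·L = 2 × 2.30 = 4.600 m
Required I = P_cr·L_e²/(π²E) = 1.098×10^5 × 4.600² / (π² × 7.29×10^10) = 3.229×10^-6 m⁴
I_req = 3.229×10^6 mm⁴
Solid square: I = a⁴/12  ⇒  a = (12I)^(1/4) = (12×3.229×10^6)^(1/4) = 78.9 mm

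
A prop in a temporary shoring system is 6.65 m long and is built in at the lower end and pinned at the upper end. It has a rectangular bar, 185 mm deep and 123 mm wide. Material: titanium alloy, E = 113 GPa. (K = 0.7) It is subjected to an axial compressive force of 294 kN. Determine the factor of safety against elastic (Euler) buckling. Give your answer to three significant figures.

Buckling occurs about the weak axis: I_min = h·b³/12 with b = 123 mm (the shorter side).
I_min = 185×123³/12 = 2.869×10^7 mm⁴
I = 2.869×10^7 mm⁴ = 2.869×10^-5 m⁴
Effective length L_e = K·L = 0.7 × 6.65 = 4.655 m
P_cr = π²EI / L_e² = π² × 113×10⁹ × 2.869×10^-5 / 4.655² = 1.477×10^6 N
Factor of safety n = P_cr / P = 1476.5 / 294 = 5.02

n ≈ 5.02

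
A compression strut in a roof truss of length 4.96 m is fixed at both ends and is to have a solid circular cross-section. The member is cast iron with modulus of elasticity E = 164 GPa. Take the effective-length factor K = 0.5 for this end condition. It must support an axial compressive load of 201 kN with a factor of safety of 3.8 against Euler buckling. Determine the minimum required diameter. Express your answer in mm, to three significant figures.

Required P_cr = n·P = 3.8 × 201 = 763.8 kN
L_e = K·L = 0.5 × 4.96 = 2.480 m
Required I = P_cr·L_e²/(π²E) = 7.638×10^5 × 2.480² / (π² × 1.64×10^11) = 2.902×10^-6 m⁴
I_req = 2.902×10^6 mm⁴
Solid circle: I = πd⁴/64  ⇒  d = (64I/π)^(1/4) = (64×2.902×10^6/π)^(1/4) = 87.7 mm

d ≈ 87.7 mm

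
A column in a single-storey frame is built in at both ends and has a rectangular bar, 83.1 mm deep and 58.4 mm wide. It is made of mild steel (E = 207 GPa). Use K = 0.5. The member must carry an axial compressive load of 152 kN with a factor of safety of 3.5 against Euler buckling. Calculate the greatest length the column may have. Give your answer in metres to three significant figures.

L_max ≈ 4.60 m

Buckling occurs about the weak axis: I_min = h·b³/12 with b = 58.4 mm (the shorter side).
I_min = 83.1×58.4³/12 = 1.379×10^6 mm⁴
I = 1.379×10^-6 m⁴
Required critical load P_cr = n·P = 3.5 × 152 = 532.0 kN = 5.320×10^5 N
From P_cr = π²EI/(K·L)²:  L = (1/K)·√(π²EI/P_cr) = (1/0.5)·√(π²×2.07×10^11×1.379×10^-6/5.320×10^5)
L = 4.60 m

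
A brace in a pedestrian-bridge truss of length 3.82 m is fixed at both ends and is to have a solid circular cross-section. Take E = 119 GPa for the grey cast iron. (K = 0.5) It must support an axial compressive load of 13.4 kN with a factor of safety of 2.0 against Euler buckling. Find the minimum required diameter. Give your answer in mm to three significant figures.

d ≈ 36.1 mm

Required P_cr = n·P = 2.0 × 13.4 = 26.80 kN
L_e = K·L = 0.5 × 3.82 = 1.910 m
Required I = P_cr·L_e²/(π²E) = 2.680×10^4 × 1.910² / (π² × 1.19×10^11) = 8.324×10^-8 m⁴
I_req = 8.324×10^4 mm⁴
Solid circle: I = πd⁴/64  ⇒  d = (64I/π)^(1/4) = (64×8.324×10^4/π)^(1/4) = 36.1 mm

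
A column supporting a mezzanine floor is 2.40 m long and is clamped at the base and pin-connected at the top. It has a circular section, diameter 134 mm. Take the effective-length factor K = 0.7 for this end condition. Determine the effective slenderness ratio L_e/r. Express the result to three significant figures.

For a solid circle r = d/4 = 134/4 = 33.50 mm
L_e = K·L = 0.7 × 2.40 m = 1.680 m = 1680.0 mm
λ = L_e / r_min = 1680.0 / 33.50 = 50.1

λ ≈ 50.1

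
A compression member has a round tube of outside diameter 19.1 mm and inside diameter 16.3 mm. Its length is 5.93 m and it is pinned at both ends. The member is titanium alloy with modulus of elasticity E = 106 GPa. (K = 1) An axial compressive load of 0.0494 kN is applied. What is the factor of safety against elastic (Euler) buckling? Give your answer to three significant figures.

d_o = 19.1 mm, d_i = 16.3 mm
I = π(d_o⁴ − d_i⁴)/64 = π(19.1⁴ − 16.30⁴)/64 = 3.068×10^3 mm⁴
I = 3.068×10^3 mm⁴ = 3.068×10^-9 m⁴
Effective length L_e = K·L = 1 × 5.93 = 5.930 m
P_cr = π²EI / L_e² = π² × 106×10⁹ × 3.068×10^-9 / 5.930² = 91.27 N
Factor of safety n = P_cr / P = 0.091267 / 0.0494 = 1.85

n ≈ 1.85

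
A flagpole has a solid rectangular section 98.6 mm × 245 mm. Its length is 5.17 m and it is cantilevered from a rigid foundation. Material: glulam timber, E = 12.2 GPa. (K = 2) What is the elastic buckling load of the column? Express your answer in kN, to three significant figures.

Buckling occurs about the weak axis: I_min = h·b³/12 with b = 98.6 mm (the shorter side).
I_min = 245×98.6³/12 = 1.957×10^7 mm⁴
I = 1.957×10^7 mm⁴ = 1.957×10^-5 m⁴
Effective length L_e = K·L = 2 × 5.17 = 10.34 m
P_cr = π²EI / L_e² = π² × 12.2×10⁹ × 1.957×10^-5 / 10.34² = 2.204×10^4 N

P_cr ≈ 22.0 kN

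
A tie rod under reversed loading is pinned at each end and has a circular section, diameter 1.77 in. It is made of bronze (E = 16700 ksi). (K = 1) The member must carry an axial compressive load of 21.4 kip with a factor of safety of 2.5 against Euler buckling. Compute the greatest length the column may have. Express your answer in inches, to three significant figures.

L_max ≈ 38.5 in

I = πd⁴/64 = π×1.77⁴/64 = 0.4818 in⁴
Required critical load P_cr = n·P = 2.5 × 21.4 = 53.50 kip = 5.350×10^4 lb
From P_cr = π²EI/(K·L)²:  L = (1/K)·√(π²EI/P_cr) = (1/1)·√(π²×1.67×10^7×0.4818/5.350×10^4)
L = 38.5 in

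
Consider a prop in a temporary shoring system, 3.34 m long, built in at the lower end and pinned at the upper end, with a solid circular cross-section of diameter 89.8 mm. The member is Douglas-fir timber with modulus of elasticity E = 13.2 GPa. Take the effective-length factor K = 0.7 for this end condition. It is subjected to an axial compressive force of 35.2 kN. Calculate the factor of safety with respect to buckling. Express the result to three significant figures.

I = πd⁴/64 = π×89.8⁴/64 = 3.192×10^6 mm⁴
I = 3.192×10^6 mm⁴ = 3.192×10^-6 m⁴
Effective length L_e = K·L = 0.7 × 3.34 = 2.338 m
P_cr = π²EI / L_e² = π² × 13.2×10⁹ × 3.192×10^-6 / 2.338² = 7.608×10^4 N
Factor of safety n = P_cr / P = 76.078 / 35.2 = 2.16

n ≈ 2.16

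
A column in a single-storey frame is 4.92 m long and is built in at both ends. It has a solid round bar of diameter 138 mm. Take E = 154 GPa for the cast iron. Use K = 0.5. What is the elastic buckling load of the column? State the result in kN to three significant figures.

P_cr ≈ 4470 kN

I = πd⁴/64 = π×138⁴/64 = 1.780×10^7 mm⁴
I = 1.780×10^7 mm⁴ = 1.780×10^-5 m⁴
Effective length L_e = K·L = 0.5 × 4.92 = 2.460 m
P_cr = π²EI / L_e² = π² × 154×10⁹ × 1.780×10^-5 / 2.460² = 4.471×10^6 N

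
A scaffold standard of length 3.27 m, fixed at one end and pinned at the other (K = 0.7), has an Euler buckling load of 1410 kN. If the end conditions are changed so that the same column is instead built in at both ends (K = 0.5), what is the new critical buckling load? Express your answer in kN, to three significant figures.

P_cr ≈ 2760 kN

P_cr ∝ 1/K², so P_cr,new = P_cr,old × (K_old/K_new)² = 1410 × (0.7/0.5)²
= 1410 × 1.960 = 2760 kN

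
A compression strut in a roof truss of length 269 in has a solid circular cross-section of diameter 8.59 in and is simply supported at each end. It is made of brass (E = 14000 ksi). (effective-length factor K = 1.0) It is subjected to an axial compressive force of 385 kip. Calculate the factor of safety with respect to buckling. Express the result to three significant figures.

n ≈ 1.33

I = πd⁴/64 = π×8.59⁴/64 = 267.3 in⁴
Effective length L_e = K·L = 1 × 269 = 269.0 in
P_cr = π²EI / L_e² = π² × 14000×10³ × 267.3 / 269.0² = 5.103×10^5 lb
Factor of safety n = P_cr / P = 510.35 / 385 = 1.33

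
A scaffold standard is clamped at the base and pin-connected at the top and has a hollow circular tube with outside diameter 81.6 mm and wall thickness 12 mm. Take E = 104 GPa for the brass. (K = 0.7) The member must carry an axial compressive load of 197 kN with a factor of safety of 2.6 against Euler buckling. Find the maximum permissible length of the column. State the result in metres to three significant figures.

L_max ≈ 2.59 m

Inner diameter d_i = 81.6 − 2×12 = 57.60 mm
I = π(d_o⁴ − d_i⁴)/64 = π(81.6⁴ − 57.60⁴)/64 = 1.636×10^6 mm⁴
I = 1.636×10^-6 m⁴
Required critical load P_cr = n·P = 2.6 × 197 = 512.2 kN = 5.122×10^5 N
From P_cr = π²EI/(K·L)²:  L = (1/K)·√(π²EI/P_cr) = (1/0.7)·√(π²×1.04×10^11×1.636×10^-6/5.122×10^5)
L = 2.59 m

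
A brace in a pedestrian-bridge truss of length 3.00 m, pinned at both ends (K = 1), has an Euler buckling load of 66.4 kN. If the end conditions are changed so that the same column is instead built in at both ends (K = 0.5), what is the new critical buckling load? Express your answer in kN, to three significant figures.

P_cr ∝ 1/K², so P_cr,new = P_cr,old × (K_old/K_new)² = 66.4 × (1/0.5)²
= 66.4 × 4.000 = 266 kN

P_cr ≈ 266 kN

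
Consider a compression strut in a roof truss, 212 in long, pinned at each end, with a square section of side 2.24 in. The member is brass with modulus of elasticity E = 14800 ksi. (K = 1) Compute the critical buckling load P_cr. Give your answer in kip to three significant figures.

P_cr ≈ 6.82 kip

I = a⁴/12 = 2.24⁴/12 = 2.098 in⁴
Effective length L_e = K·L = 1 × 212 = 212.0 in
P_cr = π²EI / L_e² = π² × 14800×10³ × 2.098 / 212.0² = 6.819×10^3 lb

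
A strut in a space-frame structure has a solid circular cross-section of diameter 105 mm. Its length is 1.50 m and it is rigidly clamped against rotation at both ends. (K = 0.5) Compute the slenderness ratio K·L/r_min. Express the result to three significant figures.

λ ≈ 28.6

I = πd⁴/64 = π×105⁴/64 = 5.967×10^6 mm⁴
A = 8.659×10^3 mm²;  r_min = √(I/A) = √(5.967×10^6/8.659×10^3) = 26.25 mm
L_e = K·L = 0.5 × 1.50 m = 0.7500 m = 750.00 mm
λ = L_e / r_min = 750.00 / 26.25 = 28.6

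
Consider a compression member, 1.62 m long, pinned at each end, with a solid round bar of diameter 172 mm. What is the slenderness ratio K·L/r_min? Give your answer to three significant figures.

For a solid circle r = d/4 = 172/4 = 43.00 mm
L_e = K·L = 1 × 1.62 m = 1.620 m = 1620.0 mm
λ = L_e / r_min = 1620.0 / 43.00 = 37.7

λ ≈ 37.7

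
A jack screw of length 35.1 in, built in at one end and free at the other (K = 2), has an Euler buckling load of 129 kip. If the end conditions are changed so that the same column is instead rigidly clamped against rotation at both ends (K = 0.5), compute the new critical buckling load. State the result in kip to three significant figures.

P_cr ≈ 2060 kip

P_cr ∝ 1/K², so P_cr,new = P_cr,old × (K_old/K_new)² = 129 × (2/0.5)²
= 129 × 16.00 = 2060 kip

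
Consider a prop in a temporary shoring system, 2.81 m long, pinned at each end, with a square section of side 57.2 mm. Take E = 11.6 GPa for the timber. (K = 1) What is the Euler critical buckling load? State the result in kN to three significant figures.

P_cr ≈ 12.9 kN

I = a⁴/12 = 57.2⁴/12 = 8.921×10^5 mm⁴
I = 8.921×10^5 mm⁴ = 8.921×10^-7 m⁴
Effective length L_e = K·L = 1 × 2.81 = 2.810 m
P_cr = π²EI / L_e² = π² × 11.6×10⁹ × 8.921×10^-7 / 2.810² = 1.293×10^4 N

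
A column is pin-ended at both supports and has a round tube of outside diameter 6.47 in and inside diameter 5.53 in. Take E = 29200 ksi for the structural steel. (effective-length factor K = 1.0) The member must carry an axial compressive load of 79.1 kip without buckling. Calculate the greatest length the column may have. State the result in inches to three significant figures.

d_o = 6.47 in, d_i = 5.53 in
I = π(d_o⁴ − d_i⁴)/64 = π(6.47⁴ − 5.530⁴)/64 = 40.11 in⁴
At the buckling limit P_cr = P = 7.910×10^4 lb
From P_cr = π²EI/(K·L)²:  L = (1/K)·√(π²EI/P_cr) = (1/1)·√(π²×2.92×10^7×40.11/7.910×10^4)
L = 382 in

L_max ≈ 382 in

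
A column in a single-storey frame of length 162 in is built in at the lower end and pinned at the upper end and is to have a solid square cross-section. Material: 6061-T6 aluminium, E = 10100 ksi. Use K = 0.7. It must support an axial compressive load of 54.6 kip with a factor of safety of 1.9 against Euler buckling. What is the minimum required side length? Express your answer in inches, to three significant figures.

Required P_cr = n·P = 1.9 × 54.6 = 103.7 kip
L_e = K·L = 0.7 × 162 = 113.4 in
Required I = P_cr·L_e²/(π²E) = 1.037×10^5 × 113.4² / (π² × 1.01×10^7) = 13.38 in⁴
Solid square: I = a⁴/12  ⇒  a = (12I)^(1/4) = (12×13.38)^(1/4) = 3.56 in

a ≈ 3.56 in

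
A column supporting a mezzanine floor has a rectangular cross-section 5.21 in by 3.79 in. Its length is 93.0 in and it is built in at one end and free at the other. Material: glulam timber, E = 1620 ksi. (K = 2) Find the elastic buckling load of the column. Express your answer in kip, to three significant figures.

Buckling occurs about the weak axis: I_min = h·b³/12 with b = 3.79 in (the shorter side).
I_min = 5.21×3.79³/12 = 23.64 in⁴
Effective length L_e = K·L = 2 × 93.0 = 186.0 in
P_cr = π²EI / L_e² = π² × 1620×10³ × 23.64 / 186.0² = 1.092×10^4 lb

P_cr ≈ 10.9 kip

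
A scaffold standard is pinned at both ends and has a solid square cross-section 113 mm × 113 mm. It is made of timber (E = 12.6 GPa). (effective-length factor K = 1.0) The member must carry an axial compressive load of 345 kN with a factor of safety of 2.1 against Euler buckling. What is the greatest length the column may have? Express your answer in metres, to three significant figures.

I = a⁴/12 = 113⁴/12 = 1.359×10^7 mm⁴
I = 1.359×10^-5 m⁴
Required critical load P_cr = n·P = 2.1 × 345 = 724.5 kN = 7.245×10^5 N
From P_cr = π²EI/(K·L)²:  L = (1/K)·√(π²EI/P_cr) = (1/1)·√(π²×1.26×10^10×1.359×10^-5/7.245×10^5)
L = 1.53 m

L_max ≈ 1.53 m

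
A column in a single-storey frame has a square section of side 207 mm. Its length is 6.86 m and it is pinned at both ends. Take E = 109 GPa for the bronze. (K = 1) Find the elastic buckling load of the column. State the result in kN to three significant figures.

P_cr ≈ 3500 kN

I = a⁴/12 = 207⁴/12 = 1.530×10^8 mm⁴
I = 1.530×10^8 mm⁴ = 1.530×10^-4 m⁴
Effective length L_e = K·L = 1 × 6.86 = 6.860 m
P_cr = π²EI / L_e² = π² × 109×10⁹ × 1.530×10^-4 / 6.860² = 3.498×10^6 N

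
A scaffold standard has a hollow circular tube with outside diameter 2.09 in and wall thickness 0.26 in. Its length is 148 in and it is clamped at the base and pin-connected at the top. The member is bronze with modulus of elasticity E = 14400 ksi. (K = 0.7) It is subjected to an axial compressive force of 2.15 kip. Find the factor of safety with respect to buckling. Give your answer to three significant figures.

n ≈ 3.93

Inner diameter d_i = 2.09 − 2×0.26 = 1.570 in
I = π(d_o⁴ − d_i⁴)/64 = π(2.09⁴ − 1.570⁴)/64 = 0.6384 in⁴
Effective length L_e = K·L = 0.7 × 148 = 103.6 in
P_cr = π²EI / L_e² = π² × 14400×10³ × 0.6384 / 103.6² = 8.453×10^3 lb
Factor of safety n = P_cr / P = 8.4530 / 2.15 = 3.93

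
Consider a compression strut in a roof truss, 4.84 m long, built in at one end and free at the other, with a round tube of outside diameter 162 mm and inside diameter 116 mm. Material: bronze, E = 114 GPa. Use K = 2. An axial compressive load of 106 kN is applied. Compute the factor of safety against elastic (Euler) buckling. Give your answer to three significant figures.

n ≈ 2.82

d_o = 162 mm, d_i = 116 mm
I = π(d_o⁴ − d_i⁴)/64 = π(162⁴ − 116.0⁴)/64 = 2.492×10^7 mm⁴
I = 2.492×10^7 mm⁴ = 2.492×10^-5 m⁴
Effective length L_e = K·L = 2 × 4.84 = 9.680 m
P_cr = π²EI / L_e² = π² × 114×10⁹ × 2.492×10^-5 / 9.680² = 2.992×10^5 N
Factor of safety n = P_cr / P = 299.24 / 106 = 2.82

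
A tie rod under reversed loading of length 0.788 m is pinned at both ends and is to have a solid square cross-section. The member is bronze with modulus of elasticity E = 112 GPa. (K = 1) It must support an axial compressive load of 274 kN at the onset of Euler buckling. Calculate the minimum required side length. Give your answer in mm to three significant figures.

a ≈ 36.9 mm

L_e = K·L = 1 × 0.788 = 0.7880 m
Required I = P_cr·L_e²/(π²E) = 2.740×10^5 × 0.7880² / (π² × 1.12×10^11) = 1.539×10^-7 m⁴
I_req = 1.539×10^5 mm⁴
Solid square: I = a⁴/12  ⇒  a = (12I)^(1/4) = (12×1.539×10^5)^(1/4) = 36.9 mm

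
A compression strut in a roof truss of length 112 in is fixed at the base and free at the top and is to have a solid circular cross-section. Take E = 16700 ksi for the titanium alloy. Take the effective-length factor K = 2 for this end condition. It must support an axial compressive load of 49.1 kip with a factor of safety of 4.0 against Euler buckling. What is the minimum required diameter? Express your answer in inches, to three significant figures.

d ≈ 5.91 in

Required P_cr = n·P = 4.0 × 49.1 = 196.4 kip
L_e = K·L = 2 × 112 = 224.0 in
Required I = P_cr·L_e²/(π²E) = 1.964×10^5 × 224.0² / (π² × 1.67×10^7) = 59.79 in⁴
Solid circle: I = πd⁴/64  ⇒  d = (64I/π)^(1/4) = (64×59.79/π)^(1/4) = 5.91 in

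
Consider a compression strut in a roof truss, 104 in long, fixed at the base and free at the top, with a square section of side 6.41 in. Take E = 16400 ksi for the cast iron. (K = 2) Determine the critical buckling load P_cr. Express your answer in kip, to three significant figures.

I = a⁴/12 = 6.41⁴/12 = 140.7 in⁴
Effective length L_e = K·L = 2 × 104 = 208.0 in
P_cr = π²EI / L_e² = π² × 16400×10³ × 140.7 / 208.0² = 5.263×10^5 lb

P_cr ≈ 526 kip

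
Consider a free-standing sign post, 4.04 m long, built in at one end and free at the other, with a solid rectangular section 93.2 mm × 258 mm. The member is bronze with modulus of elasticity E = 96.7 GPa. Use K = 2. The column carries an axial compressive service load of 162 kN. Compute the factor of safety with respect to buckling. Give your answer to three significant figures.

n ≈ 1.57

Buckling occurs about the weak axis: I_min = h·b³/12 with b = 93.2 mm (the shorter side).
I_min = 258×93.2³/12 = 1.741×10^7 mm⁴
I = 1.741×10^7 mm⁴ = 1.741×10^-5 m⁴
Effective length L_e = K·L = 2 × 4.04 = 8.080 m
P_cr = π²EI / L_e² = π² × 96.7×10⁹ × 1.741×10^-5 / 8.080² = 2.544×10^5 N
Factor of safety n = P_cr / P = 254.44 / 162 = 1.57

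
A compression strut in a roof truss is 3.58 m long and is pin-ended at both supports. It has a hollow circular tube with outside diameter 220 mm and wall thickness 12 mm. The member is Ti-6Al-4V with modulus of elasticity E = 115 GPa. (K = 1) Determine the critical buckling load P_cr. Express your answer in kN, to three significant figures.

P_cr ≈ 3770 kN

Inner diameter d_i = 220 − 2×12 = 196.0 mm
I = π(d_o⁴ − d_i⁴)/64 = π(220⁴ − 196.0⁴)/64 = 4.255×10^7 mm⁴
I = 4.255×10^7 mm⁴ = 4.255×10^-5 m⁴
Effective length L_e = K·L = 1 × 3.58 = 3.580 m
P_cr = π²EI / L_e² = π² × 115×10⁹ × 4.255×10^-5 / 3.580² = 3.768×10^6 N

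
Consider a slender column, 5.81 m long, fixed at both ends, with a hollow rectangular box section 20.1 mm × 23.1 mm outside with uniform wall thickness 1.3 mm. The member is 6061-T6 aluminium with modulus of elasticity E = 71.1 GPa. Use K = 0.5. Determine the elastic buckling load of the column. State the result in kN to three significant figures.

Inner dimensions: h_i = 23.1 − 2×1.3 = 20.50 mm, b_i = 20.1 − 2×1.3 = 17.50 mm
Weak-axis I_min = (h_o·b_o³ − h_i·b_i³)/12 with b_o = 20.1, b_i = 17.50 mm (shorter outer/inner sides).
I_min = (23.1×20.1³ − 20.50×17.50³)/12 = 6.477×10^3 mm⁴
I = 6.477×10^3 mm⁴ = 6.477×10^-9 m⁴
Effective length L_e = K·L = 0.5 × 5.81 = 2.905 m
P_cr = π²EI / L_e² = π² × 71.1×10⁹ × 6.477×10^-9 / 2.905² = 538.5 N

P_cr ≈ 0.539 kN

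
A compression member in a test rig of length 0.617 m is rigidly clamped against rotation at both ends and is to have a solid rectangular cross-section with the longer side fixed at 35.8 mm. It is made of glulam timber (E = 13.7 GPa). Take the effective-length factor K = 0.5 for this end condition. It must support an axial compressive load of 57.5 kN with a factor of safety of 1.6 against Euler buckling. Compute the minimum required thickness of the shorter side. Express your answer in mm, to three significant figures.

b ≈ 27.9 mm

Required P_cr = n·P = 1.6 × 57.5 = 92.00 kN
L_e = K·L = 0.5 × 0.617 = 0.3085 m
Required I = P_cr·L_e²/(π²E) = 9.200×10^4 × 0.3085² / (π² × 1.37×10^10) = 6.476×10^-8 m⁴
I_req = 6.476×10^4 mm⁴
Rectangle, weak axis: I_min = h·b³/12 with h = 35.8 mm fixed  ⇒  b = (12I/h)^(1/3) = 27.9 mm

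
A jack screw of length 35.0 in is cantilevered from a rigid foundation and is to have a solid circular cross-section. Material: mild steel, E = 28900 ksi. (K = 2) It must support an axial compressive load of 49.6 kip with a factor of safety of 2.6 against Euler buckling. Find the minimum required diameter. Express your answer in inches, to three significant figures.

d ≈ 2.59 in

Required P_cr = n·P = 2.6 × 49.6 = 129.0 kip
L_e = K·L = 2 × 35.0 = 70.00 in
Required I = P_cr·L_e²/(π²E) = 1.290×10^5 × 70.00² / (π² × 2.89×10^7) = 2.215 in⁴
Solid circle: I = πd⁴/64  ⇒  d = (64I/π)^(1/4) = (64×2.215/π)^(1/4) = 2.59 in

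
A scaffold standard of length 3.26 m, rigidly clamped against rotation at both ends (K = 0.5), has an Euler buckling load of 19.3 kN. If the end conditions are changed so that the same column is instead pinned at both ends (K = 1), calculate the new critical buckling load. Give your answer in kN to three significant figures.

P_cr ∝ 1/K², so P_cr,new = P_cr,old × (K_old/K_new)² = 19.3 × (0.5/1)²
= 19.3 × 0.2500 = 4.82 kN

P_cr ≈ 4.82 kN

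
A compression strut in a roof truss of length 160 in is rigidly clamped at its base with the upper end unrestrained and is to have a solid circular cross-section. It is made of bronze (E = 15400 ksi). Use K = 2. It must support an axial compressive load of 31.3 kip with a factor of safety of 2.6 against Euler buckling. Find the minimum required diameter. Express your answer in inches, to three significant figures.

Required P_cr = n·P = 2.6 × 31.3 = 81.38 kip
L_e = K·L = 2 × 160 = 320.0 in
Required I = P_cr·L_e²/(π²E) = 8.138×10^4 × 320.0² / (π² × 1.54×10^7) = 54.83 in⁴
Solid circle: I = πd⁴/64  ⇒  d = (64I/π)^(1/4) = (64×54.83/π)^(1/4) = 5.78 in

d ≈ 5.78 in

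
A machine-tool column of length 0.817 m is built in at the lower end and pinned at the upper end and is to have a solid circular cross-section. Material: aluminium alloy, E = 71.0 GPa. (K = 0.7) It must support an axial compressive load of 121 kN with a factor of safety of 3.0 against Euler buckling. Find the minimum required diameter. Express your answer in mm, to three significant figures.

Required P_cr = n·P = 3.0 × 121 = 363.0 kN
L_e = K·L = 0.7 × 0.817 = 0.5719 m
Required I = P_cr·L_e²/(π²E) = 3.630×10^5 × 0.5719² / (π² × 7.10×10^10) = 1.694×10^-7 m⁴
I_req = 1.694×10^5 mm⁴
Solid circle: I = πd⁴/64  ⇒  d = (64I/π)^(1/4) = (64×1.694×10^5/π)^(1/4) = 43.1 mm

d ≈ 43.1 mm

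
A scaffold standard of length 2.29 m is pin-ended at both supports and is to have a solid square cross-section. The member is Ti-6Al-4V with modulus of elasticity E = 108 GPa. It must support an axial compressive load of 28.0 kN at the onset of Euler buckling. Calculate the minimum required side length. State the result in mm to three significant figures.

a ≈ 35.9 mm

L_e = K·L = 1 × 2.29 = 2.290 m
Required I = P_cr·L_e²/(π²E) = 2.800×10^4 × 2.290² / (π² × 1.08×10^11) = 1.378×10^-7 m⁴
I_req = 1.378×10^5 mm⁴
Solid square: I = a⁴/12  ⇒  a = (12I)^(1/4) = (12×1.378×10^5)^(1/4) = 35.9 mm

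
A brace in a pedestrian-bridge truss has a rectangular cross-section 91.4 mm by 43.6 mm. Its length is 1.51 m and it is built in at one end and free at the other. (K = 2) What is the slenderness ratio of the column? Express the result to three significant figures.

λ ≈ 240

For a rectangle r_min = b/√12 = 43.6/√12 = 12.59 mm
L_e = K·L = 2 × 1.51 m = 3.020 m = 3020.0 mm
λ = L_e / r_min = 3020.0 / 12.59 = 240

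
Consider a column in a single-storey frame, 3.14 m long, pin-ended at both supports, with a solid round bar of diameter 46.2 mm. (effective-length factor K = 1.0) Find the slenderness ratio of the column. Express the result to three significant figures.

For a solid circle r = d/4 = 46.2/4 = 11.55 mm
L_e = K·L = 1 × 3.14 m = 3.140 m = 3140.0 mm
λ = L_e / r_min = 3140.0 / 11.55 = 272

λ ≈ 272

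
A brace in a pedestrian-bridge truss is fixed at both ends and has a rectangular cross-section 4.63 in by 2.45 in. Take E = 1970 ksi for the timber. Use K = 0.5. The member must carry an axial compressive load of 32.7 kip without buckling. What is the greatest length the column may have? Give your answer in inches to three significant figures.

Buckling occurs about the weak axis: I_min = h·b³/12 with b = 2.45 in (the shorter side).
I_min = 4.63×2.45³/12 = 5.674 in⁴
At the buckling limit P_cr = P = 3.270×10^4 lb
From P_cr = π²EI/(K·L)²:  L = (1/K)·√(π²EI/P_cr) = (1/0.5)·√(π²×1.97×10^6×5.674/3.270×10^4)
L = 116 in

L_max ≈ 116 in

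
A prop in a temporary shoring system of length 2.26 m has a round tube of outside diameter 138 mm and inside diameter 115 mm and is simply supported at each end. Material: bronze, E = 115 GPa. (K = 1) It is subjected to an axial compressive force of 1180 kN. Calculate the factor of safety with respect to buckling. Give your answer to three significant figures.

n ≈ 1.74

d_o = 138 mm, d_i = 115 mm
I = π(d_o⁴ − d_i⁴)/64 = π(138⁴ − 115.0⁴)/64 = 9.217×10^6 mm⁴
I = 9.217×10^6 mm⁴ = 9.217×10^-6 m⁴
Effective length L_e = K·L = 1 × 2.26 = 2.260 m
P_cr = π²EI / L_e² = π² × 115×10⁹ × 9.217×10^-6 / 2.260² = 2.048×10^6 N
Factor of safety n = P_cr / P = 2048.3 / 1180 = 1.74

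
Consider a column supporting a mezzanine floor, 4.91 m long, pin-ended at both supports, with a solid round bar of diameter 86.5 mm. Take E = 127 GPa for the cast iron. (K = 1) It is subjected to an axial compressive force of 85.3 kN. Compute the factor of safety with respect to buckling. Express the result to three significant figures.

I = πd⁴/64 = π×86.5⁴/64 = 2.748×10^6 mm⁴
I = 2.748×10^6 mm⁴ = 2.748×10^-6 m⁴
Effective length L_e = K·L = 1 × 4.91 = 4.910 m
P_cr = π²EI / L_e² = π² × 127×10⁹ × 2.748×10^-6 / 4.910² = 1.429×10^5 N
Factor of safety n = P_cr / P = 142.88 / 85.3 = 1.68

n ≈ 1.68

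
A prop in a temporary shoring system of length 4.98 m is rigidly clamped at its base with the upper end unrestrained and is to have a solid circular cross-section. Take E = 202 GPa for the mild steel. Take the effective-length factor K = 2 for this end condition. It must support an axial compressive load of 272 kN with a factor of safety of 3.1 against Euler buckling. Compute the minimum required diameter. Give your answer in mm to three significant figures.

d ≈ 171 mm

Required P_cr = n·P = 3.1 × 272 = 843.2 kN
L_e = K·L = 2 × 4.98 = 9.960 m
Required I = P_cr·L_e²/(π²E) = 8.432×10^5 × 9.960² / (π² × 2.02×10^11) = 4.196×10^-5 m⁴
I_req = 4.196×10^7 mm⁴
Solid circle: I = πd⁴/64  ⇒  d = (64I/π)^(1/4) = (64×4.196×10^7/π)^(1/4) = 171 mm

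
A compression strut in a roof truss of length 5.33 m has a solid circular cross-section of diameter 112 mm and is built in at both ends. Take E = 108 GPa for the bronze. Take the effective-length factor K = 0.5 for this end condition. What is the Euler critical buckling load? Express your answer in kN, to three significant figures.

I = πd⁴/64 = π×112⁴/64 = 7.724×10^6 mm⁴
I = 7.724×10^6 mm⁴ = 7.724×10^-6 m⁴
Effective length L_e = K·L = 0.5 × 5.33 = 2.665 m
P_cr = π²EI / L_e² = π² × 108×10⁹ × 7.724×10^-6 / 2.665² = 1.159×10^6 N

P_cr ≈ 1160 kN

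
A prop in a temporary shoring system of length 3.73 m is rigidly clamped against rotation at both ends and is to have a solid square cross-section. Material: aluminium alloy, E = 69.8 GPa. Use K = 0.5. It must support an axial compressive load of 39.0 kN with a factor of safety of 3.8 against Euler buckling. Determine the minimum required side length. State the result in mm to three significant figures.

Required P_cr = n·P = 3.8 × 39.0 = 148.2 kN
L_e = K·L = 0.5 × 3.73 = 1.865 m
Required I = P_cr·L_e²/(π²E) = 1.482×10^5 × 1.865² / (π² × 6.98×10^10) = 7.483×10^-7 m⁴
I_req = 7.483×10^5 mm⁴
Solid square: I = a⁴/12  ⇒  a = (12I)^(1/4) = (12×7.483×10^5)^(1/4) = 54.7 mm

a ≈ 54.7 mm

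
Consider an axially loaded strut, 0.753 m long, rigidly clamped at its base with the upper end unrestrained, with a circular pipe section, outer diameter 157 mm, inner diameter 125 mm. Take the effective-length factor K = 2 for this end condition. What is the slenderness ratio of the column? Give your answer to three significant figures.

λ ≈ 30.0

d_o = 157 mm, d_i = 125 mm
I = π(d_o⁴ − d_i⁴)/64 = π(157⁴ − 125.0⁴)/64 = 1.784×10^7 mm⁴
A = 7.087×10^3 mm²;  r_min = √(I/A) = √(1.784×10^7/7.087×10^3) = 50.17 mm
L_e = K·L = 2 × 0.753 m = 1.506 m = 1506.0 mm
λ = L_e / r_min = 1506.0 / 50.17 = 30.0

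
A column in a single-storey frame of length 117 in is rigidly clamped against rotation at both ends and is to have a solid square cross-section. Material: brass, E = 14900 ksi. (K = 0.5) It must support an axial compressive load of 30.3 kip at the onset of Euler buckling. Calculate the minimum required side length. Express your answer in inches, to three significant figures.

a ≈ 1.71 in

L_e = K·L = 0.5 × 117 = 58.50 in
Required I = P_cr·L_e²/(π²E) = 3.030×10^4 × 58.50² / (π² × 1.49×10^7) = 0.7051 in⁴
Solid square: I = a⁴/12  ⇒  a = (12I)^(1/4) = (12×0.7051)^(1/4) = 1.71 in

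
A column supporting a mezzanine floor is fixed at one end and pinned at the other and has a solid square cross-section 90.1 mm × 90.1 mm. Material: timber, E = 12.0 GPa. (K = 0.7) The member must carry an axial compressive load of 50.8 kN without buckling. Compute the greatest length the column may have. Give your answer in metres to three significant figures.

I = a⁴/12 = 90.1⁴/12 = 5.492×10^6 mm⁴
I = 5.492×10^-6 m⁴
At the buckling limit P_cr = P = 5.080×10^4 N
From P_cr = π²EI/(K·L)²:  L = (1/K)·√(π²EI/P_cr) = (1/0.7)·√(π²×1.20×10^10×5.492×10^-6/5.080×10^4)
L = 5.11 m

L_max ≈ 5.11 m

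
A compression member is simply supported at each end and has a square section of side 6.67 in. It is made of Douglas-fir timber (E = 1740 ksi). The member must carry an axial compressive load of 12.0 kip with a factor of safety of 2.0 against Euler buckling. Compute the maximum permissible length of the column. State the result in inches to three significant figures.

L_max ≈ 344 in

I = a⁴/12 = 6.67⁴/12 = 164.9 in⁴
Required critical load P_cr = n·P = 2.0 × 12.0 = 24.00 kip = 2.400×10^4 lb
From P_cr = π²EI/(K·L)²:  L = (1/K)·√(π²EI/P_cr) = (1/1)·√(π²×1.74×10^6×164.9/2.400×10^4)
L = 344 in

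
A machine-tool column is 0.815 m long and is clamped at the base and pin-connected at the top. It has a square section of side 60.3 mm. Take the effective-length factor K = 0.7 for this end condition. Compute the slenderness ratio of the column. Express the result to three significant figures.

λ ≈ 32.8

For a square r = a/√12 = 60.3/√12 = 17.41 mm
L_e = K·L = 0.7 × 0.815 m = 0.5705 m = 570.50 mm
λ = L_e / r_min = 570.50 / 17.41 = 32.8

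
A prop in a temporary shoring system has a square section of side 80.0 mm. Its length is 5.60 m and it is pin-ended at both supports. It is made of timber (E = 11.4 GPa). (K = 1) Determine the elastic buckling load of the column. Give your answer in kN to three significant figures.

I = a⁴/12 = 80.0⁴/12 = 3.413×10^6 mm⁴
I = 3.413×10^6 mm⁴ = 3.413×10^-6 m⁴
Effective length L_e = K·L = 1 × 5.60 = 5.600 m
P_cr = π²EI / L_e² = π² × 11.4×10⁹ × 3.413×10^-6 / 5.600² = 1.225×10^4 N

P_cr ≈ 12.2 kN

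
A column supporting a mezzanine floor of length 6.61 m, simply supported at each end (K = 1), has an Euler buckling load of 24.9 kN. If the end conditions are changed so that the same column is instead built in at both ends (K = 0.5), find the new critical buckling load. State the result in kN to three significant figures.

P_cr ∝ 1/K², so P_cr,new = P_cr,old × (K_old/K_new)² = 24.9 × (1/0.5)²
= 24.9 × 4.000 = 99.6 kN

P_cr ≈ 99.6 kN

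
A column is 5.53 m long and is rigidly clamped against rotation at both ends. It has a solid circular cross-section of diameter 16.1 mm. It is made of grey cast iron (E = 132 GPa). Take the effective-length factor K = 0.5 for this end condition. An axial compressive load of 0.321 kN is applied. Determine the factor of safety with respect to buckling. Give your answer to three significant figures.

I = πd⁴/64 = π×16.1⁴/64 = 3.298×10^3 mm⁴
I = 3.298×10^3 mm⁴ = 3.298×10^-9 m⁴
Effective length L_e = K·L = 0.5 × 5.53 = 2.765 m
P_cr = π²EI / L_e² = π² × 132×10⁹ × 3.298×10^-9 / 2.765² = 562.0 N
Factor of safety n = P_cr / P = 0.56203 / 0.321 = 1.75

n ≈ 1.75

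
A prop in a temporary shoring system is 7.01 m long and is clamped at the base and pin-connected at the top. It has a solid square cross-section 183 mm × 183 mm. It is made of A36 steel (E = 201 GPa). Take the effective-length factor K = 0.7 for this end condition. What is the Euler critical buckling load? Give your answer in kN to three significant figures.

I = a⁴/12 = 183⁴/12 = 9.346×10^7 mm⁴
I = 9.346×10^7 mm⁴ = 9.346×10^-5 m⁴
Effective length L_e = K·L = 0.7 × 7.01 = 4.907 m
P_cr = π²EI / L_e² = π² × 201×10⁹ × 9.346×10^-5 / 4.907² = 7.700×10^6 N

P_cr ≈ 7700 kN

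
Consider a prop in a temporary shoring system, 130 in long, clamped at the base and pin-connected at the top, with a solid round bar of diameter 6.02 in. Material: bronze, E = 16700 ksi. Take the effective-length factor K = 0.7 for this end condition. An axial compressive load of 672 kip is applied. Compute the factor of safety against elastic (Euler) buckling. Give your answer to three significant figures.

n ≈ 1.91

I = πd⁴/64 = π×6.02⁴/64 = 64.47 in⁴
Effective length L_e = K·L = 0.7 × 130 = 91.00 in
P_cr = π²EI / L_e² = π² × 16700×10³ × 64.47 / 91.00² = 1.283×10^6 lb
Factor of safety n = P_cr / P = 1283.2 / 672 = 1.91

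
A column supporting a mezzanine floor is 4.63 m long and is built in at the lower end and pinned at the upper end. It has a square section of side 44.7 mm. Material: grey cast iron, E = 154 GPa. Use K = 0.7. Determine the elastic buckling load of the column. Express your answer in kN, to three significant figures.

P_cr ≈ 48.1 kN

I = a⁴/12 = 44.7⁴/12 = 3.327×10^5 mm⁴
I = 3.327×10^5 mm⁴ = 3.327×10^-7 m⁴
Effective length L_e = K·L = 0.7 × 4.63 = 3.241 m
P_cr = π²EI / L_e² = π² × 154×10⁹ × 3.327×10^-7 / 3.241² = 4.814×10^4 N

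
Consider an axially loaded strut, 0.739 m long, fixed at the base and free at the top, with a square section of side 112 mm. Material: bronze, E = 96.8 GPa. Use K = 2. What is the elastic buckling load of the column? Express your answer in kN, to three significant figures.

I = a⁴/12 = 112⁴/12 = 1.311×10^7 mm⁴
I = 1.311×10^7 mm⁴ = 1.311×10^-5 m⁴
Effective length L_e = K·L = 2 × 0.739 = 1.478 m
P_cr = π²EI / L_e² = π² × 96.8×10⁹ × 1.311×10^-5 / 1.478² = 5.735×10^6 N

P_cr ≈ 5730 kN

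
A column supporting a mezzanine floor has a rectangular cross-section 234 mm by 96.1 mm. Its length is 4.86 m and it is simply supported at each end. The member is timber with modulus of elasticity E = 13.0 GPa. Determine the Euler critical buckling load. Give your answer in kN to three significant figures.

Buckling occurs about the weak axis: I_min = h·b³/12 with b = 96.1 mm (the shorter side).
I_min = 234×96.1³/12 = 1.731×10^7 mm⁴
I = 1.731×10^7 mm⁴ = 1.731×10^-5 m⁴
Effective length L_e = K·L = 1 × 4.86 = 4.860 m
P_cr = π²EI / L_e² = π² × 13.0×10⁹ × 1.731×10^-5 / 4.860² = 9.401×10^4 N

P_cr ≈ 94.0 kN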